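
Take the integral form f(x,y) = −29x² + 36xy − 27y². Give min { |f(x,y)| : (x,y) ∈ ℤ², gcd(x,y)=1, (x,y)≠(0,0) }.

translate: b→22 (≡-36 mod 58), so (29,-36,27)→(29,22,20)
flip: (29,22,20)→(20,-22,29)
translate: b→18 (≡-22 mod 40), so (20,-22,29)→(20,18,27)
reduced (well bottom): (20,18,27) with a≤c, −a<b≤a
well minimum |f| = |-20| = 20 (negative-definite)

20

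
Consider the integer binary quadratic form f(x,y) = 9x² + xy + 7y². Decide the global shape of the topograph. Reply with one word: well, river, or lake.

D = b²−4ac = 1² − 4·9·7 = -251
D < 0 ⇒ definite ⇒ every region one sign ⇒ single well

well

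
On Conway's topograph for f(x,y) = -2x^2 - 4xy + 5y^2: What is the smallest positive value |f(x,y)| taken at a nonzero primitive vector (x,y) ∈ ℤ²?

descent: ρ → (5,4,-2)  [lands on river]
river: ρ → (-2,4,5)
river: ρ → (5,6,-1)
river: ρ → (-1,6,5)
closes: descent 1, river 4
min |a| on river = 1

1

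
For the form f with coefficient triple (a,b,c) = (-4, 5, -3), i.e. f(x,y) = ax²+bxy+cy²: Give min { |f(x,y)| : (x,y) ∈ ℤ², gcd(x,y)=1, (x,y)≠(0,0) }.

translate: b→3 (≡-5 mod 8), so (4,-5,3)→(4,3,2)
flip: (4,3,2)→(2,-3,4)
translate: b→1 (≡-3 mod 4), so (2,-3,4)→(2,1,3)
reduced (well bottom): (2,1,3) with a≤c, −a<b≤a
well minimum |f| = |-2| = 2 (negative-definite)

2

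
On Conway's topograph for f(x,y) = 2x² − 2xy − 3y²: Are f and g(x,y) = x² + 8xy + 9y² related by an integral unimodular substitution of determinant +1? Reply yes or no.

D₁ = 28, D₂ = 28
river cycle of f (length 4): (-3, 2, 2), (2, 2, -3), (-3, 4, 1), (1, 4, -3)
river cycle of g (length 4): (1, 4, -3), (-3, 2, 2), (2, 2, -3), (-3, 4, 1)
cycles coincide ⇒ equivalent

yes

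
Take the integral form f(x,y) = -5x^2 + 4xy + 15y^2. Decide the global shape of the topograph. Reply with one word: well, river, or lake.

D = b²−4ac = 4² − 4·(-5)·15 = 316
D > 0 non-square ⇒ indefinite ⇒ periodic river

river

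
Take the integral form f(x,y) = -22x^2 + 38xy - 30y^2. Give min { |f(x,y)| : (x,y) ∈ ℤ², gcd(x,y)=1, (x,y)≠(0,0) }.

translate: b→6 (≡-38 mod 44), so (22,-38,30)→(22,6,14)
flip: (22,6,14)→(14,-6,22)
reduced (well bottom): (14,-6,22) with a≤c, −a<b≤a
well minimum |f| = |-14| = 14 (negative-definite)

14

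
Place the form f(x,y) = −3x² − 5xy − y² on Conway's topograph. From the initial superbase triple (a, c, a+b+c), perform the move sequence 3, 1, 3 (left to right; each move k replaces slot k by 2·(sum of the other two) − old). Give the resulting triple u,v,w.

start (-3,-1,-9) = (f(1,0),f(0,1),f(1,1))
replace slot 3: 2·((-3)+(-1)) − (-9) = 1 → (-3,-1,1)
replace slot 1: 2·((-1)+1) − (-3) = 3 → (3,-1,1)
replace slot 3: 2·(3+(-1)) − 1 = 3 → (3,-1,3)

3,-1,3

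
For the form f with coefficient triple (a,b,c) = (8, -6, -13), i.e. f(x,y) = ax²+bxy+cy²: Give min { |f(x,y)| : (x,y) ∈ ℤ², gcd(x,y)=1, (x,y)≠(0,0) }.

descent: ρ → (-13,6,8)  [lands on river]
river: ρ → (8,10,-11)
river: ρ → (-11,12,7)
river: ρ → (7,16,-7)
river: ρ → (-7,12,11)
river: ρ → (11,10,-8)
river: ρ → (-8,6,13)
river: ρ → (13,20,-1)
river: ρ → (-1,20,13)
river: ρ → (13,6,-8)
river: ρ → (-8,10,11)
river: ρ → (11,12,-7)
river: ρ → (-7,16,7)
river: ρ → (7,12,-11)
river: ρ → (-11,10,8)
river: ρ → (8,6,-13)
river: ρ → (-13,20,1)
river: ρ → (1,20,-13)
closes: descent 1, river 18
min |a| on river = 1

1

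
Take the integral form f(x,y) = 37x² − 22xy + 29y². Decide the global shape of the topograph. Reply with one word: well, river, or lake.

D = b²−4ac = (-22)² − 4·37·29 = -3808
D < 0 ⇒ definite ⇒ every region one sign ⇒ single well

well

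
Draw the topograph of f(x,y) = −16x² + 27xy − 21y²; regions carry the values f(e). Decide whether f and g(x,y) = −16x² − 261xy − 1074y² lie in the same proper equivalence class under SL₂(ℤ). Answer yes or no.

D₁ = -615, D₂ = -615
f is negative-definite; reduce −f:
−f: translate: b→5 (≡-27 mod 32), so (16,-27,21)→(16,5,10)
−f: flip: (16,5,10)→(10,-5,16)
−f: reduced (well bottom): (10,-5,16) with a≤c, −a<b≤a
flip sign back: reduced form of f is (-10,5,-16)
g is negative-definite; reduce −g:
−g: translate: b→5 (≡261 mod 32), so (16,261,1074)→(16,5,10)
−g: flip: (16,5,10)→(10,-5,16)
−g: reduced (well bottom): (10,-5,16) with a≤c, −a<b≤a
flip sign back: reduced form of g is (-10,5,-16)
reduced forms (-10, 5, -16) vs (-10, 5, -16) ⇒ equivalent

yes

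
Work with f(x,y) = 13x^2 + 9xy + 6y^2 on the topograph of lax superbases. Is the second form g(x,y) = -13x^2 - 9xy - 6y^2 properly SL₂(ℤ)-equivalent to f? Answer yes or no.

D₁ = -231, D₂ = -231
f: flip: (13,9,6)→(6,-9,13)
f: translate: b→3 (≡-9 mod 12), so (6,-9,13)→(6,3,10)
f: reduced (well bottom): (6,3,10) with a≤c, −a<b≤a
g is negative-definite; reduce −g:
−g: flip: (13,9,6)→(6,-9,13)
−g: translate: b→3 (≡-9 mod 12), so (6,-9,13)→(6,3,10)
−g: reduced (well bottom): (6,3,10) with a≤c, −a<b≤a
flip sign back: reduced form of g is (-6,-3,-10)
reduced forms (6, 3, 10) vs (-6, -3, -10) ⇒ inequivalent

no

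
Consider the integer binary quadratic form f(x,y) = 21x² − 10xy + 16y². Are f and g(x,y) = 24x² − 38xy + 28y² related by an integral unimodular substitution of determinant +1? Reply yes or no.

D₁ = -1244, D₂ = -1244
f: flip: (21,-10,16)→(16,10,21)
f: reduced (well bottom): (16,10,21) with a≤c, −a<b≤a
g: translate: b→10 (≡-38 mod 48), so (24,-38,28)→(24,10,14)
g: flip: (24,10,14)→(14,-10,24)
g: reduced (well bottom): (14,-10,24) with a≤c, −a<b≤a
reduced forms (16, 10, 21) vs (14, -10, 24) ⇒ inequivalent

no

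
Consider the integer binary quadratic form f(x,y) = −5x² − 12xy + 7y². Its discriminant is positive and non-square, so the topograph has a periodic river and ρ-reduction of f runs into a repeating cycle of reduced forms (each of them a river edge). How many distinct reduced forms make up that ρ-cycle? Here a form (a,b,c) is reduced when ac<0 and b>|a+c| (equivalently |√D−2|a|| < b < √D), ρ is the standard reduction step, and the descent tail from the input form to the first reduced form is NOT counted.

D = 284, ⌊√D⌋ = 16
descent: ρ → (7,12,-5)  [lands on river]
river: ρ → (-5,8,11)
river: ρ → (11,14,-2)
river: ρ → (-2,14,11)
river: ρ → (11,8,-5)
river: ρ → (-5,12,7)
river: ρ → (7,16,-1)
river: ρ → (-1,16,7)
ρ-cycle length = 8 (tail of 1 descent step not counted)

8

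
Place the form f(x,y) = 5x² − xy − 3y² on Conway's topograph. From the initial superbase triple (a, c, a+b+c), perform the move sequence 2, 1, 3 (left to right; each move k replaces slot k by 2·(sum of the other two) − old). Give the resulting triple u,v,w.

start (5,-3,1) = (f(1,0),f(0,1),f(1,1))
replace slot 2: 2·(5+1) − (-3) = 15 → (5,15,1)
replace slot 1: 2·(15+1) − 5 = 27 → (27,15,1)
replace slot 3: 2·(27+15) − 1 = 83 → (27,15,83)

27,15,83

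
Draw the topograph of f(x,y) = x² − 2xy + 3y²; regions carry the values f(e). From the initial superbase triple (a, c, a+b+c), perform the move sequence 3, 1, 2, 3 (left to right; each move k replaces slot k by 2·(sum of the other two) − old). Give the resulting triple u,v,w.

start (1,3,2) = (f(1,0),f(0,1),f(1,1))
replace slot 3: 2·(1+3) − 2 = 6 → (1,3,6)
replace slot 1: 2·(3+6) − 1 = 17 → (17,3,6)
replace slot 2: 2·(17+6) − 3 = 43 → (17,43,6)
replace slot 3: 2·(17+43) − 6 = 114 → (17,43,114)

17,43,114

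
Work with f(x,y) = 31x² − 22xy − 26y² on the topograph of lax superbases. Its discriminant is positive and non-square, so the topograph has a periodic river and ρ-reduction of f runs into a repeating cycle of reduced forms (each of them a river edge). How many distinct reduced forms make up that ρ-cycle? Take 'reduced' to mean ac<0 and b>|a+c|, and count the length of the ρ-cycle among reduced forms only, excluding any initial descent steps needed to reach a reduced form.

D = 3708, ⌊√D⌋ = 60
descent: ρ → (-26,22,31)  [lands on river]
river: ρ → (31,40,-17)
river: ρ → (-17,28,43)
river: ρ → (43,58,-2)
river: ρ → (-2,58,43)
river: ρ → (43,28,-17)
river: ρ → (-17,40,31)
river: ρ → (31,22,-26)
river: ρ → (-26,30,27)
river: ρ → (27,24,-29)
river: ρ → (-29,34,22)
river: ρ → (22,54,-9)
river: ρ → (-9,54,22)
river: ρ → (22,34,-29)
river: ρ → (-29,24,27)
river: ρ → (27,30,-26)
ρ-cycle length = 16 (tail of 1 descent step not counted)

16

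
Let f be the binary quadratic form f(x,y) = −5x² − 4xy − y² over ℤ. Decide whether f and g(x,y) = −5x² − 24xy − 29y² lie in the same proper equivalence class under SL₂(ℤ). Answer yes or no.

D₁ = -4, D₂ = -4
f is negative-definite; reduce −f:
−f: flip: (5,4,1)→(1,-4,5)
−f: translate: b→0 (≡-4 mod 2), so (1,-4,5)→(1,0,1)
−f: reduced (well bottom): (1,0,1) with a≤c, −a<b≤a
flip sign back: reduced form of f is (-1,0,-1)
g is negative-definite; reduce −g:
−g: translate: b→4 (≡24 mod 10), so (5,24,29)→(5,4,1)
−g: flip: (5,4,1)→(1,-4,5)
−g: translate: b→0 (≡-4 mod 2), so (1,-4,5)→(1,0,1)
−g: reduced (well bottom): (1,0,1) with a≤c, −a<b≤a
flip sign back: reduced form of g is (-1,0,-1)
reduced forms (-1, 0, -1) vs (-1, 0, -1) ⇒ equivalent

yes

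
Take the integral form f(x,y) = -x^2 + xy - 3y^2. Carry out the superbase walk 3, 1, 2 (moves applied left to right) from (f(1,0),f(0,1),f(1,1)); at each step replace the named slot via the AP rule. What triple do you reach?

start (-1,-3,-3) = (f(1,0),f(0,1),f(1,1))
replace slot 3: 2·((-1)+(-3)) − (-3) = -5 → (-1,-3,-5)
replace slot 1: 2·((-3)+(-5)) − (-1) = -15 → (-15,-3,-5)
replace slot 2: 2·((-15)+(-5)) − (-3) = -37 → (-15,-37,-5)

-15,-37,-5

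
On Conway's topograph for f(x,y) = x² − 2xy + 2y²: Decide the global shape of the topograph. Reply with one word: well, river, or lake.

D = b²−4ac = (-2)² − 4·1·2 = -4
D < 0 ⇒ definite ⇒ every region one sign ⇒ single well

well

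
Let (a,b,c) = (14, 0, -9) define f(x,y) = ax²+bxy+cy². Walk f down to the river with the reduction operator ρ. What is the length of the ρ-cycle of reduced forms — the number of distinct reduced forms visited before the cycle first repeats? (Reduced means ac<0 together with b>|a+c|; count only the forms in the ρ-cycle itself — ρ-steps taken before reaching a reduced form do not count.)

D = 504, ⌊√D⌋ = 22
descent: ρ → (-9,18,5)  [lands on river]
river: ρ → (5,22,-1)
river: ρ → (-1,22,5)
river: ρ → (5,18,-9)
ρ-cycle length = 4 (tail of 1 descent step not counted)

4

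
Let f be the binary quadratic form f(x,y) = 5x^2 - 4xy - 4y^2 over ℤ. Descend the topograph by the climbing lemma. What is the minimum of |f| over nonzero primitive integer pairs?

descent: ρ → (-4,4,5)  [lands on river]
river: ρ → (5,6,-3)
river: ρ → (-3,6,5)
river: ρ → (5,4,-4)
closes: descent 1, river 4
min |a| on river = 3

3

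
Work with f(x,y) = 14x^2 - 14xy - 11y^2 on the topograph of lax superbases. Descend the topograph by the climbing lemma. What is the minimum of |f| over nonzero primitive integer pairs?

descent: ρ → (-11,14,14)  [lands on river]
river: ρ → (14,14,-11)
river: ρ → (-11,8,17)
river: ρ → (17,26,-2)
river: ρ → (-2,26,17)
river: ρ → (17,8,-11)
closes: descent 1, river 6
min |a| on river = 2

2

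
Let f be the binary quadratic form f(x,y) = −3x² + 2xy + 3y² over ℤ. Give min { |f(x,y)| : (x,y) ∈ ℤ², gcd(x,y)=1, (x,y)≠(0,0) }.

river: ρ → (3,4,-2)
river: ρ → (-2,4,3)
river: ρ → (3,2,-3)
river: ρ → (-3,4,2)
river: ρ → (2,4,-3)
river: ρ → (-3,2,3)
closes: descent 0, river 6
min |a| on river = 2

2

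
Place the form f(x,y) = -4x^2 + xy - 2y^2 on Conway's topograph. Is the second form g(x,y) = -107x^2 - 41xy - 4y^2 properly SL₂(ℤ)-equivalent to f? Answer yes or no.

D₁ = -31, D₂ = -31
f is negative-definite; reduce −f:
−f: flip: (4,-1,2)→(2,1,4)
−f: reduced (well bottom): (2,1,4) with a≤c, −a<b≤a
flip sign back: reduced form of f is (-2,-1,-4)
g is negative-definite; reduce −g:
−g: flip: (107,41,4)→(4,-41,107)
−g: translate: b→-1 (≡-41 mod 8), so (4,-41,107)→(4,-1,2)
−g: flip: (4,-1,2)→(2,1,4)
−g: reduced (well bottom): (2,1,4) with a≤c, −a<b≤a
flip sign back: reduced form of g is (-2,-1,-4)
reduced forms (-2, -1, -4) vs (-2, -1, -4) ⇒ equivalent

yes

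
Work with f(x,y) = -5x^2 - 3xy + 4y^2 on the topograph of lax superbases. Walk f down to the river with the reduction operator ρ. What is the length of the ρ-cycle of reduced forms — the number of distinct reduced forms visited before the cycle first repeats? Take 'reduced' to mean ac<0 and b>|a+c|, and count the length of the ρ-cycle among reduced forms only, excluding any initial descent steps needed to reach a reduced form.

D = 89, ⌊√D⌋ = 9
descent: ρ → (4,3,-5)  [lands on river]
river: ρ → (-5,7,2)
river: ρ → (2,9,-1)
river: ρ → (-1,9,2)
river: ρ → (2,7,-5)
river: ρ → (-5,3,4)
river: ρ → (4,5,-4)
river: ρ → (-4,3,5)
river: ρ → (5,7,-2)
river: ρ → (-2,9,1)
river: ρ → (1,9,-2)
river: ρ → (-2,7,5)
river: ρ → (5,3,-4)
river: ρ → (-4,5,4)
ρ-cycle length = 14 (tail of 1 descent step not counted)

14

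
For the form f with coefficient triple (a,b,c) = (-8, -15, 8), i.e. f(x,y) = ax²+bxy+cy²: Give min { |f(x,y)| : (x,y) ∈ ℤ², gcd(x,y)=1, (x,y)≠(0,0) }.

descent: ρ → (8,15,-8)  [lands on river]
river: ρ → (-8,17,6)
river: ρ → (6,19,-5)
river: ρ → (-5,21,2)
river: ρ → (2,19,-15)
river: ρ → (-15,11,6)
river: ρ → (6,13,-13)
river: ρ → (-13,13,6)
river: ρ → (6,11,-15)
river: ρ → (-15,19,2)
river: ρ → (2,21,-5)
river: ρ → (-5,19,6)
river: ρ → (6,17,-8)
river: ρ → (-8,15,8)
river: ρ → (8,17,-6)
river: ρ → (-6,19,5)
river: ρ → (5,21,-2)
river: ρ → (-2,19,15)
river: ρ → (15,11,-6)
river: ρ → (-6,13,13)
river: ρ → (13,13,-6)
river: ρ → (-6,11,15)
river: ρ → (15,19,-2)
river: ρ → (-2,21,5)
river: ρ → (5,19,-6)
river: ρ → (-6,17,8)
closes: descent 1, river 26
min |a| on river = 2

2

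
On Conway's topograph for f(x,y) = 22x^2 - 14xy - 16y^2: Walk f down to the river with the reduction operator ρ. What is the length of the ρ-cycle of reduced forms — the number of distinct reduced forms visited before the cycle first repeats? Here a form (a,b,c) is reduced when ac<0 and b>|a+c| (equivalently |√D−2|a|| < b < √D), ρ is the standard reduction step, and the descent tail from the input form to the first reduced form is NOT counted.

D = 1604, ⌊√D⌋ = 40
descent: ρ → (-16,14,22)  [lands on river]
river: ρ → (22,30,-8)
river: ρ → (-8,34,14)
river: ρ → (14,22,-20)
river: ρ → (-20,18,16)
river: ρ → (16,14,-22)
river: ρ → (-22,30,8)
river: ρ → (8,34,-14)
river: ρ → (-14,22,20)
river: ρ → (20,18,-16)
ρ-cycle length = 10 (tail of 1 descent step not counted)

10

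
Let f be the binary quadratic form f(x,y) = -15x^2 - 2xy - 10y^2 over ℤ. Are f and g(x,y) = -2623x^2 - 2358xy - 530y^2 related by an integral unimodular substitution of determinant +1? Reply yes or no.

D₁ = -596, D₂ = -596
f is negative-definite; reduce −f:
−f: flip: (15,2,10)→(10,-2,15)
−f: reduced (well bottom): (10,-2,15) with a≤c, −a<b≤a
flip sign back: reduced form of f is (-10,2,-15)
g is negative-definite; reduce −g:
−g: flip: (2623,2358,530)→(530,-2358,2623)
−g: translate: b→-238 (≡-2358 mod 1060), so (530,-2358,2623)→(530,-238,27)
−g: flip: (530,-238,27)→(27,238,530)
−g: translate: b→22 (≡238 mod 54), so (27,238,530)→(27,22,10)
−g: flip: (27,22,10)→(10,-22,27)
−g: translate: b→-2 (≡-22 mod 20), so (10,-22,27)→(10,-2,15)
−g: reduced (well bottom): (10,-2,15) with a≤c, −a<b≤a
flip sign back: reduced form of g is (-10,2,-15)
reduced forms (-10, 2, -15) vs (-10, 2, -15) ⇒ equivalent

yes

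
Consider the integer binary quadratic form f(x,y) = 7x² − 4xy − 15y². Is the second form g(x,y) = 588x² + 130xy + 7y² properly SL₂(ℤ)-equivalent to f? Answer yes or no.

D₁ = 436, D₂ = 436
river cycle of f (length 30): (7, 10, -12), (-12, 14, 5), (5, 16, -9), (-9, 20, 1), (1, 20, -9), (-9, 16, 5), (5, 14, -12), (-12, 10, 7), (7, 18, -4), (-4, 14, 15), … (20 more)
river cycle of g (length 30): (7, 10, -12), (-12, 14, 5), (5, 16, -9), (-9, 20, 1), (1, 20, -9), (-9, 16, 5), (5, 14, -12), (-12, 10, 7), (7, 18, -4), (-4, 14, 15), … (20 more)
cycles coincide ⇒ equivalent

yes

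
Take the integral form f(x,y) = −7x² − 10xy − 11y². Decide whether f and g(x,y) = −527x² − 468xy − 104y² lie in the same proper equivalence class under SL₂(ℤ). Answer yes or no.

D₁ = -208, D₂ = -208
f is negative-definite; reduce −f:
−f: translate: b→-4 (≡10 mod 14), so (7,10,11)→(7,-4,8)
−f: reduced (well bottom): (7,-4,8) with a≤c, −a<b≤a
flip sign back: reduced form of f is (-7,4,-8)
g is negative-definite; reduce −g:
−g: flip: (527,468,104)→(104,-468,527)
−g: translate: b→-52 (≡-468 mod 208), so (104,-468,527)→(104,-52,7)
−g: flip: (104,-52,7)→(7,52,104)
−g: translate: b→-4 (≡52 mod 14), so (7,52,104)→(7,-4,8)
−g: reduced (well bottom): (7,-4,8) with a≤c, −a<b≤a
flip sign back: reduced form of g is (-7,4,-8)
reduced forms (-7, 4, -8) vs (-7, 4, -8) ⇒ equivalent

yes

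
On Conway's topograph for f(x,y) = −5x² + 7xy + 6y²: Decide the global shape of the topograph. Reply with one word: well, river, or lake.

D = b²−4ac = 7² − 4·(-5)·6 = 169
D = 13² is a perfect square ⇒ form factors over ℤ ⇒ lakes

lake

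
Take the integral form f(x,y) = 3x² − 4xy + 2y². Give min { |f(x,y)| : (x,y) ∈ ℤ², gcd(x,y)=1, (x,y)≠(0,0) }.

translate: b→2 (≡-4 mod 6), so (3,-4,2)→(3,2,1)
flip: (3,2,1)→(1,-2,3)
translate: b→0 (≡-2 mod 2), so (1,-2,3)→(1,0,2)
reduced (well bottom): (1,0,2) with a≤c, −a<b≤a
well minimum = a = 1

1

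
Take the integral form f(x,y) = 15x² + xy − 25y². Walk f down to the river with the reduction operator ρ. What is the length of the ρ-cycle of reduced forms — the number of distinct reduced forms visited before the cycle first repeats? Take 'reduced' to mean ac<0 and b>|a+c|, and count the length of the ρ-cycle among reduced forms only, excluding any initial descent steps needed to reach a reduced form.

D = 1501, ⌊√D⌋ = 38
descent: ρ → (-25,-1,15)
descent: ρ → (15,31,-9)  [lands on river]
river: ρ → (-9,23,27)
river: ρ → (27,31,-5)
river: ρ → (-5,29,33)
river: ρ → (33,37,-1)
river: ρ → (-1,37,33)
river: ρ → (33,29,-5)
river: ρ → (-5,31,27)
river: ρ → (27,23,-9)
river: ρ → (-9,31,15)
river: ρ → (15,29,-11)
river: ρ → (-11,37,3)
river: ρ → (3,35,-23)
river: ρ → (-23,11,15)
river: ρ → (15,19,-19)
river: ρ → (-19,19,15)
river: ρ → (15,11,-23)
river: ρ → (-23,35,3)
river: ρ → (3,37,-11)
river: ρ → (-11,29,15)
ρ-cycle length = 20 (tail of 2 descent steps not counted)

20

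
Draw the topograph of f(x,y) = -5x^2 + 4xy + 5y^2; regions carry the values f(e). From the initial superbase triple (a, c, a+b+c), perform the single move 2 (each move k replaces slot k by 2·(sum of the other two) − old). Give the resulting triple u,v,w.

start (-5,5,4) = (f(1,0),f(0,1),f(1,1))
replace slot 2: 2·((-5)+4) − 5 = -7 → (-5,-7,4)

-5,-7,4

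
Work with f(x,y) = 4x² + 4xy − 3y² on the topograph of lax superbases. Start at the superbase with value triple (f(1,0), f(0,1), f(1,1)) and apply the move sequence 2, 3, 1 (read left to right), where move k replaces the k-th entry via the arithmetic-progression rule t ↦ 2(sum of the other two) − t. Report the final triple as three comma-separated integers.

start (4,-3,5) = (f(1,0),f(0,1),f(1,1))
replace slot 2: 2·(4+5) − (-3) = 21 → (4,21,5)
replace slot 3: 2·(4+21) − 5 = 45 → (4,21,45)
replace slot 1: 2·(21+45) − 4 = 128 → (128,21,45)

128,21,45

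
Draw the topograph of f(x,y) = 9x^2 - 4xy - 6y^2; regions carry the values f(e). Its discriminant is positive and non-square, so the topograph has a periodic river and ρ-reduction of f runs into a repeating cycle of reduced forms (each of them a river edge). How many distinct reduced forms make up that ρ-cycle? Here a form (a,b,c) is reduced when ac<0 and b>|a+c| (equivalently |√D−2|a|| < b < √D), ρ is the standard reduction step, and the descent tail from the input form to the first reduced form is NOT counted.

D = 232, ⌊√D⌋ = 15
descent: ρ → (-6,4,9)  [lands on river]
river: ρ → (9,14,-1)
river: ρ → (-1,14,9)
river: ρ → (9,4,-6)
river: ρ → (-6,8,7)
river: ρ → (7,6,-7)
river: ρ → (-7,8,6)
river: ρ → (6,4,-9)
river: ρ → (-9,14,1)
river: ρ → (1,14,-9)
river: ρ → (-9,4,6)
river: ρ → (6,8,-7)
river: ρ → (-7,6,7)
river: ρ → (7,8,-6)
ρ-cycle length = 14 (tail of 1 descent step not counted)

14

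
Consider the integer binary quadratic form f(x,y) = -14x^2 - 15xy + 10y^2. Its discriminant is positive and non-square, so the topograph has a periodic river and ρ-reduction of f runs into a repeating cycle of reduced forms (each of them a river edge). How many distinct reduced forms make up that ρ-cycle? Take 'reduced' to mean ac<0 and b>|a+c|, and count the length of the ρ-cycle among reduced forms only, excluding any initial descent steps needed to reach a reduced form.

D = 785, ⌊√D⌋ = 28
descent: ρ → (10,15,-14)  [lands on river]
river: ρ → (-14,13,11)
river: ρ → (11,9,-16)
river: ρ → (-16,23,4)
river: ρ → (4,25,-10)
river: ρ → (-10,15,14)
river: ρ → (14,13,-11)
river: ρ → (-11,9,16)
river: ρ → (16,23,-4)
river: ρ → (-4,25,10)
ρ-cycle length = 10 (tail of 1 descent step not counted)

10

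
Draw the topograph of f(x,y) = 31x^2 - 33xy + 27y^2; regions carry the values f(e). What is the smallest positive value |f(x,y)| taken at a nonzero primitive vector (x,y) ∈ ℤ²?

translate: b→29 (≡-33 mod 62), so (31,-33,27)→(31,29,25)
flip: (31,29,25)→(25,-29,31)
translate: b→21 (≡-29 mod 50), so (25,-29,31)→(25,21,27)
reduced (well bottom): (25,21,27) with a≤c, −a<b≤a
well minimum = a = 25

25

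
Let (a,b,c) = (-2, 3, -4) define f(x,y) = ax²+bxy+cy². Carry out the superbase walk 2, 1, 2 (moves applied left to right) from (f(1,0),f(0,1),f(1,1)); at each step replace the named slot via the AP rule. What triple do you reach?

start (-2,-4,-3) = (f(1,0),f(0,1),f(1,1))
replace slot 2: 2·((-2)+(-3)) − (-4) = -6 → (-2,-6,-3)
replace slot 1: 2·((-6)+(-3)) − (-2) = -16 → (-16,-6,-3)
replace slot 2: 2·((-16)+(-3)) − (-6) = -32 → (-16,-32,-3)

-16,-32,-3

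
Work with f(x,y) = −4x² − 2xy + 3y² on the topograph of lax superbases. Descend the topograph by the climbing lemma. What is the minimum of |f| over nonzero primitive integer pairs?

descent: ρ → (3,2,-4)  [lands on river]
river: ρ → (-4,6,1)
river: ρ → (1,6,-4)
river: ρ → (-4,2,3)
river: ρ → (3,4,-3)
river: ρ → (-3,2,4)
river: ρ → (4,6,-1)
river: ρ → (-1,6,4)
river: ρ → (4,2,-3)
river: ρ → (-3,4,3)
closes: descent 1, river 10
min |a| on river = 1

1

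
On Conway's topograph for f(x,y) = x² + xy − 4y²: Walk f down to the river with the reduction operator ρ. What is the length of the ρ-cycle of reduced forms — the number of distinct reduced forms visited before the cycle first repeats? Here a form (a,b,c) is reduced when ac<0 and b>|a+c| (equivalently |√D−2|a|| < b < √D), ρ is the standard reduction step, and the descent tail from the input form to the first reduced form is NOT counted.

D = 17, ⌊√D⌋ = 4
descent: ρ → (-4,-1,1)
descent: ρ → (1,3,-2)  [lands on river]
river: ρ → (-2,1,2)
river: ρ → (2,3,-1)
river: ρ → (-1,3,2)
river: ρ → (2,1,-2)
river: ρ → (-2,3,1)
ρ-cycle length = 6 (tail of 2 descent steps not counted)

6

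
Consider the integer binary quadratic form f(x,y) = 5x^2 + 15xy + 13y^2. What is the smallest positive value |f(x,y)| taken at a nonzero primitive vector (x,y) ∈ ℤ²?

translate: b→5 (≡15 mod 10), so (5,15,13)→(5,5,3)
flip: (5,5,3)→(3,-5,5)
translate: b→1 (≡-5 mod 6), so (3,-5,5)→(3,1,3)
reduced (well bottom): (3,1,3) with a≤c, −a<b≤a
well minimum = a = 3

3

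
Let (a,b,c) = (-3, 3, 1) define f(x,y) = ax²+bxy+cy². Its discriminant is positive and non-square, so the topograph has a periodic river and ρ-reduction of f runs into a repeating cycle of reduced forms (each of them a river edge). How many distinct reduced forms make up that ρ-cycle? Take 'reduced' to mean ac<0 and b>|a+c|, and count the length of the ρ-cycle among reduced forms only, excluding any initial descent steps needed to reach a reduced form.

D = 21, ⌊√D⌋ = 4
river: ρ → (1,3,-3)
river: ρ → (-3,3,1)
ρ-cycle length = 2 (tail of 0 descent steps not counted)

2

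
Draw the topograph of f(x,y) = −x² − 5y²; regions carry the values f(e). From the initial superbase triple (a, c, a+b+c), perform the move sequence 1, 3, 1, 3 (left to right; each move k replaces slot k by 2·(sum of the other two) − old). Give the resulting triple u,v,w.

start (-1,-5,-6) = (f(1,0),f(0,1),f(1,1))
replace slot 1: 2·((-5)+(-6)) − (-1) = -21 → (-21,-5,-6)
replace slot 3: 2·((-21)+(-5)) − (-6) = -46 → (-21,-5,-46)
replace slot 1: 2·((-5)+(-46)) − (-21) = -81 → (-81,-5,-46)
replace slot 3: 2·((-81)+(-5)) − (-46) = -126 → (-81,-5,-126)

-81,-5,-126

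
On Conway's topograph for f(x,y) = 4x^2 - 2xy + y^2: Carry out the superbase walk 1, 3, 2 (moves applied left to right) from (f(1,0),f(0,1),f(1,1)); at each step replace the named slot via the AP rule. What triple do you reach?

start (4,1,3) = (f(1,0),f(0,1),f(1,1))
replace slot 1: 2·(1+3) − 4 = 4 → (4,1,3)
replace slot 3: 2·(4+1) − 3 = 7 → (4,1,7)
replace slot 2: 2·(4+7) − 1 = 21 → (4,21,7)

4,21,7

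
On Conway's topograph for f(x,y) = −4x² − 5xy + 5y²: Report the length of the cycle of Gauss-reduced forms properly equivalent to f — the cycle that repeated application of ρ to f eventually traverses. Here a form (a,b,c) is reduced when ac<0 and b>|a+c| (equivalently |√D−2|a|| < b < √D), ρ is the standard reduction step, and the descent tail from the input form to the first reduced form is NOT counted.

D = 105, ⌊√D⌋ = 10
descent: ρ → (5,5,-4)  [lands on river]
river: ρ → (-4,3,6)
river: ρ → (6,9,-1)
river: ρ → (-1,9,6)
river: ρ → (6,3,-4)
river: ρ → (-4,5,5)
ρ-cycle length = 6 (tail of 1 descent step not counted)

6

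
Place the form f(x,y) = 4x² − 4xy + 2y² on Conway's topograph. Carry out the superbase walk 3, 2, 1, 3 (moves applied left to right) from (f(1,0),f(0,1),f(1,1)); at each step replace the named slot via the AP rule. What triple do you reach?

start (4,2,2) = (f(1,0),f(0,1),f(1,1))
replace slot 3: 2·(4+2) − 2 = 10 → (4,2,10)
replace slot 2: 2·(4+10) − 2 = 26 → (4,26,10)
replace slot 1: 2·(26+10) − 4 = 68 → (68,26,10)
replace slot 3: 2·(68+26) − 10 = 178 → (68,26,178)

68,26,178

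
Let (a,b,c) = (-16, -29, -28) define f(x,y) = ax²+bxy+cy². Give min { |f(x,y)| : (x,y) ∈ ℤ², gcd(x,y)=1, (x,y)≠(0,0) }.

translate: b→-3 (≡29 mod 32), so (16,29,28)→(16,-3,15)
flip: (16,-3,15)→(15,3,16)
reduced (well bottom): (15,3,16) with a≤c, −a<b≤a
well minimum |f| = |-15| = 15 (negative-definite)

15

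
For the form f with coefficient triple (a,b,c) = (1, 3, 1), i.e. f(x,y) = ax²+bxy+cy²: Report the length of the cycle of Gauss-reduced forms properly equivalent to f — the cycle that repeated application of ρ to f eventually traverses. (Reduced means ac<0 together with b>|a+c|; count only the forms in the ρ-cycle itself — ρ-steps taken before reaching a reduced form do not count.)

D = 5, ⌊√D⌋ = 2
descent: ρ → (1,1,-1)  [lands on river]
river: ρ → (-1,1,1)
ρ-cycle length = 2 (tail of 1 descent step not counted)

2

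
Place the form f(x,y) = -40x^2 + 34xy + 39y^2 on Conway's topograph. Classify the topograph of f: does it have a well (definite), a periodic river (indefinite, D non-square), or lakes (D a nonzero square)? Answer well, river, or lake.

D = b²−4ac = 34² − 4·(-40)·39 = 7396
D = 86² is a perfect square ⇒ form factors over ℤ ⇒ lakes

lake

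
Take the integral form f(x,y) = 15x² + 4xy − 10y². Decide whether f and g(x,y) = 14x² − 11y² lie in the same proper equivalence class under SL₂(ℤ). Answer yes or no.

D₁ = 616, D₂ = 616
river cycle of f (length 10): (-10, 16, 9), (9, 20, -6), (-6, 16, 15), (15, 14, -7), (-7, 14, 15), (15, 16, -6), (-6, 20, 9), (9, 16, -10), (-10, 24, 1), (1, 24, -10)
river cycle of g (length 8): (-11, 22, 3), (3, 20, -18), (-18, 16, 5), (5, 24, -2), (-2, 24, 5), (5, 16, -18), (-18, 20, 3), (3, 22, -11)
cycles differ ⇒ inequivalent

no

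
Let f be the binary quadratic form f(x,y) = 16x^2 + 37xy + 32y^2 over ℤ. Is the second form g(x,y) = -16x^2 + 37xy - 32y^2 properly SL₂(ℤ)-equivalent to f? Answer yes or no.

D₁ = -679, D₂ = -679
f: translate: b→5 (≡37 mod 32), so (16,37,32)→(16,5,11)
f: flip: (16,5,11)→(11,-5,16)
f: reduced (well bottom): (11,-5,16) with a≤c, −a<b≤a
g is negative-definite; reduce −g:
−g: translate: b→-5 (≡-37 mod 32), so (16,-37,32)→(16,-5,11)
−g: flip: (16,-5,11)→(11,5,16)
−g: reduced (well bottom): (11,5,16) with a≤c, −a<b≤a
flip sign back: reduced form of g is (-11,-5,-16)
reduced forms (11, -5, 16) vs (-11, -5, -16) ⇒ inequivalent

no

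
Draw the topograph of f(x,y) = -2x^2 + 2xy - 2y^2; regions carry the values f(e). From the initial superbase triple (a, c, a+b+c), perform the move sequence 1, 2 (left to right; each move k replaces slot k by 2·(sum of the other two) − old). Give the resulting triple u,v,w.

start (-2,-2,-2) = (f(1,0),f(0,1),f(1,1))
replace slot 1: 2·((-2)+(-2)) − (-2) = -6 → (-6,-2,-2)
replace slot 2: 2·((-6)+(-2)) − (-2) = -14 → (-6,-14,-2)

-6,-14,-2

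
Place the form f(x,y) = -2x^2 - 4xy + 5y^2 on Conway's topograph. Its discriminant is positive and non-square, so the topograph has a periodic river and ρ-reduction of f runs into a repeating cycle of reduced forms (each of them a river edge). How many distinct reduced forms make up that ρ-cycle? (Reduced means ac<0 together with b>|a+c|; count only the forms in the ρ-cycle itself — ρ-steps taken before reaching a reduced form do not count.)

D = 56, ⌊√D⌋ = 7
descent: ρ → (5,4,-2)  [lands on river]
river: ρ → (-2,4,5)
river: ρ → (5,6,-1)
river: ρ → (-1,6,5)
ρ-cycle length = 4 (tail of 1 descent step not counted)

4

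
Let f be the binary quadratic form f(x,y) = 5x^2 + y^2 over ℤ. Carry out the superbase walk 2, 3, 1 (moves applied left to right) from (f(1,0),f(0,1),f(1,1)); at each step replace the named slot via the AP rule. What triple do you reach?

start (5,1,6) = (f(1,0),f(0,1),f(1,1))
replace slot 2: 2·(5+6) − 1 = 21 → (5,21,6)
replace slot 3: 2·(5+21) − 6 = 46 → (5,21,46)
replace slot 1: 2·(21+46) − 5 = 129 → (129,21,46)

129,21,46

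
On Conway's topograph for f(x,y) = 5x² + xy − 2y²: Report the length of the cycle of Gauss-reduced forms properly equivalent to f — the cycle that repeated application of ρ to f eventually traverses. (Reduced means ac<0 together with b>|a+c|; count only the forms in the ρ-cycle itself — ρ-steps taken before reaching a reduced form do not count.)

D = 41, ⌊√D⌋ = 6
descent: ρ → (-2,3,4)  [lands on river]
river: ρ → (4,5,-1)
river: ρ → (-1,5,4)
river: ρ → (4,3,-2)
river: ρ → (-2,5,2)
river: ρ → (2,3,-4)
river: ρ → (-4,5,1)
river: ρ → (1,5,-4)
river: ρ → (-4,3,2)
river: ρ → (2,5,-2)
ρ-cycle length = 10 (tail of 1 descent step not counted)

10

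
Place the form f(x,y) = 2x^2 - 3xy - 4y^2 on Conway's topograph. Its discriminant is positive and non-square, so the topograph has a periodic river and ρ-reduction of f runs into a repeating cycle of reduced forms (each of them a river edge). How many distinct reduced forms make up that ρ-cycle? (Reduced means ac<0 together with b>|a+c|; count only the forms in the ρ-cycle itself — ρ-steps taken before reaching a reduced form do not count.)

D = 41, ⌊√D⌋ = 6
descent: ρ → (-4,3,2)  [lands on river]
river: ρ → (2,5,-2)
river: ρ → (-2,3,4)
river: ρ → (4,5,-1)
river: ρ → (-1,5,4)
river: ρ → (4,3,-2)
river: ρ → (-2,5,2)
river: ρ → (2,3,-4)
river: ρ → (-4,5,1)
river: ρ → (1,5,-4)
ρ-cycle length = 10 (tail of 1 descent step not counted)

10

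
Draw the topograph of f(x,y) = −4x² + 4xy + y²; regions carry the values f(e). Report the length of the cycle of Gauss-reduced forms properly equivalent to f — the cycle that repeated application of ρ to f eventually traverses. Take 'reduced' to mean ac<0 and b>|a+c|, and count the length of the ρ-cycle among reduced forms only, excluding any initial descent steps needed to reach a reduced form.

D = 32, ⌊√D⌋ = 5
river: ρ → (1,4,-4)
river: ρ → (-4,4,1)
ρ-cycle length = 2 (tail of 0 descent steps not counted)

2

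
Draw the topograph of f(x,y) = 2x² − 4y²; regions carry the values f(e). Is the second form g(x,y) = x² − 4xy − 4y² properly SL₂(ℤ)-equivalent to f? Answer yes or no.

D₁ = 32, D₂ = 32
river cycle of f (length 2): (2, 4, -2), (-2, 4, 2)
river cycle of g (length 2): (-4, 4, 1), (1, 4, -4)
cycles differ ⇒ inequivalent

no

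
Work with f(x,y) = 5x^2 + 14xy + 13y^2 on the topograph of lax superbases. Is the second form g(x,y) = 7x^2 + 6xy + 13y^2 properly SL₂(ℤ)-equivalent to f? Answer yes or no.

D₁ = -64, D₂ = -328
discriminants differ ⇒ not SL₂(ℤ)-equivalent

no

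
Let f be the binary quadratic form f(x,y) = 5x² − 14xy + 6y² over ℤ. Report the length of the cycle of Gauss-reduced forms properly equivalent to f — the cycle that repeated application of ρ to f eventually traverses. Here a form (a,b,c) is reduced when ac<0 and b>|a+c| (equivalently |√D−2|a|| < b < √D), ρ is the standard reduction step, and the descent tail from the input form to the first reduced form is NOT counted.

D = 76, ⌊√D⌋ = 8
descent: ρ → (6,2,-3)
descent: ρ → (-3,4,5)  [lands on river]
river: ρ → (5,6,-2)
river: ρ → (-2,6,5)
river: ρ → (5,4,-3)
river: ρ → (-3,8,1)
river: ρ → (1,8,-3)
ρ-cycle length = 6 (tail of 2 descent steps not counted)

6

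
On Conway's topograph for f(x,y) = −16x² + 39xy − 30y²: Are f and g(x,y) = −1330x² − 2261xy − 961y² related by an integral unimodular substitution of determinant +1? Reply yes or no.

D₁ = -399, D₂ = -399
f is negative-definite; reduce −f:
−f: translate: b→-7 (≡-39 mod 32), so (16,-39,30)→(16,-7,7)
−f: flip: (16,-7,7)→(7,7,16)
−f: reduced (well bottom): (7,7,16) with a≤c, −a<b≤a
flip sign back: reduced form of f is (-7,-7,-16)
g is negative-definite; reduce −g:
−g: translate: b→-399 (≡2261 mod 2660), so (1330,2261,961)→(1330,-399,30)
−g: flip: (1330,-399,30)→(30,399,1330)
−g: translate: b→-21 (≡399 mod 60), so (30,399,1330)→(30,-21,7)
−g: flip: (30,-21,7)→(7,21,30)
−g: translate: b→7 (≡21 mod 14), so (7,21,30)→(7,7,16)
−g: reduced (well bottom): (7,7,16) with a≤c, −a<b≤a
flip sign back: reduced form of g is (-7,-7,-16)
reduced forms (-7, -7, -16) vs (-7, -7, -16) ⇒ equivalent

yes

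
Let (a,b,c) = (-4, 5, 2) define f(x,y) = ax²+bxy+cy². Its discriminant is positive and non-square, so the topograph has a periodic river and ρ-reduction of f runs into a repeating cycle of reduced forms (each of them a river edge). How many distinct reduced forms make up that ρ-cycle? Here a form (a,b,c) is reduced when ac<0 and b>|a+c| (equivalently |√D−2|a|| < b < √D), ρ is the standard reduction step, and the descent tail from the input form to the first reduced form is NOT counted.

D = 57, ⌊√D⌋ = 7
river: ρ → (2,7,-1)
river: ρ → (-1,7,2)
river: ρ → (2,5,-4)
river: ρ → (-4,3,3)
river: ρ → (3,3,-4)
river: ρ → (-4,5,2)
ρ-cycle length = 6 (tail of 0 descent steps not counted)

6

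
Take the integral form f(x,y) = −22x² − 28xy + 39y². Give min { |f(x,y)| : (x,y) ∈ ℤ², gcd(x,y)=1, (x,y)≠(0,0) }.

descent: ρ → (39,28,-22)  [lands on river]
river: ρ → (-22,60,7)
river: ρ → (7,52,-54)
river: ρ → (-54,56,5)
river: ρ → (5,64,-6)
river: ρ → (-6,56,45)
river: ρ → (45,34,-17)
river: ρ → (-17,34,45)
river: ρ → (45,56,-6)
river: ρ → (-6,64,5)
river: ρ → (5,56,-54)
river: ρ → (-54,52,7)
river: ρ → (7,60,-22)
river: ρ → (-22,28,39)
river: ρ → (39,50,-11)
river: ρ → (-11,60,14)
river: ρ → (14,52,-27)
river: ρ → (-27,56,10)
river: ρ → (10,64,-3)
river: ρ → (-3,62,31)
river: ρ → (31,62,-3)
river: ρ → (-3,64,10)
river: ρ → (10,56,-27)
river: ρ → (-27,52,14)
river: ρ → (14,60,-11)
river: ρ → (-11,50,39)
closes: descent 1, river 26
min |a| on river = 3

3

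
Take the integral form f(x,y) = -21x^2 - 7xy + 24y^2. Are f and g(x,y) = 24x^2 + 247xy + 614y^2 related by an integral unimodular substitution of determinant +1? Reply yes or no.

D₁ = 2065, D₂ = 2065
river cycle of f (length 28): (24, 7, -21), (-21, 35, 10), (10, 45, -1), (-1, 45, 10), (10, 35, -21), (-21, 7, 24), (24, 41, -4), (-4, 39, 34), (34, 29, -9), (-9, 43, 6), … (18 more)
river cycle of g (length 28): (24, 7, -21), (-21, 35, 10), (10, 45, -1), (-1, 45, 10), (10, 35, -21), (-21, 7, 24), (24, 41, -4), (-4, 39, 34), (34, 29, -9), (-9, 43, 6), … (18 more)
cycles coincide ⇒ equivalent

yes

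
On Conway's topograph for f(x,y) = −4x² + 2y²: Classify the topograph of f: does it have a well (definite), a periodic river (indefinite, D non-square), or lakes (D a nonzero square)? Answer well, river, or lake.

D = b²−4ac = 0² − 4·(-4)·2 = 32
D > 0 non-square ⇒ indefinite ⇒ periodic river

river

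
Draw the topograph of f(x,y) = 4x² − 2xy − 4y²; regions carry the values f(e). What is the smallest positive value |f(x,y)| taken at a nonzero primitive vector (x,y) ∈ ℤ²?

descent: ρ → (-4,2,4)  [lands on river]
river: ρ → (4,6,-2)
river: ρ → (-2,6,4)
river: ρ → (4,2,-4)
river: ρ → (-4,6,2)
river: ρ → (2,6,-4)
closes: descent 1, river 6
min |a| on river = 2

2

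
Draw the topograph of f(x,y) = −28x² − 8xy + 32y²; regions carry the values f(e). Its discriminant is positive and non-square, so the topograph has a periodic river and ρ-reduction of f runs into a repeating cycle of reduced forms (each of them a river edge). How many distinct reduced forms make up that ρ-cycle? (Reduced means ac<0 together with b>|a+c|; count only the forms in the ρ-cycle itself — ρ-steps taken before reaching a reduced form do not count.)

D = 3648, ⌊√D⌋ = 60
descent: ρ → (32,8,-28)  [lands on river]
river: ρ → (-28,48,12)
river: ρ → (12,48,-28)
river: ρ → (-28,8,32)
river: ρ → (32,56,-4)
river: ρ → (-4,56,32)
ρ-cycle length = 6 (tail of 1 descent step not counted)

6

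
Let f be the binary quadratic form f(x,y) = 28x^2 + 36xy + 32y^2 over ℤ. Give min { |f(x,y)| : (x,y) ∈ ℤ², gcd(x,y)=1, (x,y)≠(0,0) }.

translate: b→-20 (≡36 mod 56), so (28,36,32)→(28,-20,24)
flip: (28,-20,24)→(24,20,28)
reduced (well bottom): (24,20,28) with a≤c, −a<b≤a
well minimum = a = 24

24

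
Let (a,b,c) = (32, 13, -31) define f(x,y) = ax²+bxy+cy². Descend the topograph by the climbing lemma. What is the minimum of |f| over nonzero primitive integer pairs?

river: ρ → (-31,49,14)
river: ρ → (14,63,-3)
river: ρ → (-3,63,14)
river: ρ → (14,49,-31)
river: ρ → (-31,13,32)
river: ρ → (32,51,-12)
river: ρ → (-12,45,44)
river: ρ → (44,43,-13)
river: ρ → (-13,61,8)
river: ρ → (8,51,-48)
river: ρ → (-48,45,11)
river: ρ → (11,43,-52)
river: ρ → (-52,61,2)
river: ρ → (2,63,-21)
river: ρ → (-21,63,2)
river: ρ → (2,61,-52)
river: ρ → (-52,43,11)
river: ρ → (11,45,-48)
river: ρ → (-48,51,8)
river: ρ → (8,61,-13)
river: ρ → (-13,43,44)
river: ρ → (44,45,-12)
river: ρ → (-12,51,32)
river: ρ → (32,13,-31)
closes: descent 0, river 24
min |a| on river = 2

2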